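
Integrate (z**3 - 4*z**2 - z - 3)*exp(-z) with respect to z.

(-z**3 + z**2 + 3*z + 6)*exp(-z) + C

Use integration by parts with u = z**3 - 4*z**2 - z - 3, dv = exp(-z) dz, so v = -exp(-z).
Apply parts 3 times (tabular method): alternate signs, differentiate u down to 0, integrate dv up.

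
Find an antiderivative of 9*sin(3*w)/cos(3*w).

Let u = cos(3*w), so du = (-3*sin(3*w)) dw.
Rewriting, the integral becomes -3·∫ 1/u du = -3·log(u).
Substituting back, u = cos(3*w).

-3*log(cos(3*w)) + C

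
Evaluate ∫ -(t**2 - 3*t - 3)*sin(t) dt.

t**2*cos(t) - 2*t*sin(t) - 3*t*cos(t) + 3*sin(t) - 5*cos(t) + C

Use integration by parts with u = t**2 - 3*t - 3, dv = -sin(t) dt, so v = cos(t).
Apply parts 2 times (tabular method): alternate signs, differentiate u down to 0, integrate dv up.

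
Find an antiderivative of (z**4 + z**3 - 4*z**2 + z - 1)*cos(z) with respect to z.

Use integration by parts with u = z**4 + z**3 - 4*z**2 + z - 1, dv = cos(z) dz, so v = sin(z).
Apply parts 4 times (tabular method): alternate signs, differentiate u down to 0, integrate dv up.

z**4*sin(z) + z**3*sin(z) + 4*z**3*cos(z) - 16*z**2*sin(z) + 3*z**2*cos(z) - 5*z*sin(z) - 32*z*cos(z) + 31*sin(z) - 5*cos(z) + C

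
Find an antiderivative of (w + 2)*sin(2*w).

Use integration by parts with u = w + 2, dv = sin(2*w) dw, so v = -cos(2*w)/2.
Apply parts 1 times (tabular method): alternate signs, differentiate u down to 0, integrate dv up.

-w*cos(2*w)/2 + sin(2*w)/4 - cos(2*w) + C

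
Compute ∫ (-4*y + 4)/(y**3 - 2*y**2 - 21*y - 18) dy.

-20*log(y - 6)/63 - 4*log(y + 1)/7 + 8*log(y + 3)/9 + C

Factor the denominator: (y - 6)*(y + 1)*(y + 3).
Partial-fraction decomposition: 8/(9*(y + 3)) - 4/(7*(y + 1)) - 20/(63*(y - 6)).
Integrate each term: A/(y−a) contributes A·log|y−a|.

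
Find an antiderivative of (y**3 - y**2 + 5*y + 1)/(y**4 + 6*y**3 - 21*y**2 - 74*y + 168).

Factor the denominator: (y - 3)*(y - 2)*(y + 4)*(y + 7).
Partial-fraction decomposition: 71/(45*(y + 7)) - 11/(14*(y + 4)) - 5/(18*(y - 2)) + 17/(35*(y - 3)).
Integrate each term: A/(y−a) contributes A·log|y−a|.

17*log(y - 3)/35 - 5*log(y - 2)/18 - 11*log(y + 4)/14 + 71*log(y + 7)/45 + C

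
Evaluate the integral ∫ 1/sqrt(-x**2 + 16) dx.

Substitute x = 4·sin(θ), so dx = 4·cos(θ) dθ and the radical becomes sqrt(-x**2 + 16) = 4·cos(θ) by the Pythagorean identity.
Integrate the resulting trig expression in θ, then back-substitute θ = asin(x/4), sin(θ) = x/4, cos(θ) = sqrt(-x**2 + 16)/4 (absorbing any constant into C).

asin(x/4) + C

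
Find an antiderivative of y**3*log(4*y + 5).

y**4*log(4*y + 5)/4 - y**4/16 + 5*y**3/48 - 25*y**2/128 + 125*y/256 - 625*log(4*y + 5)/1024 + C

Use integration by parts with u = log(4*y + 5), dv = y**3 dy.
Then du = 4/(4*y + 5) dy and v = y**4/4.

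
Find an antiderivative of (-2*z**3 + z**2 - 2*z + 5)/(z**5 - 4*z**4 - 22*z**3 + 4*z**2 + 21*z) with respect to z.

5*log(z)/21 - 323*log(z - 7)/1680 - log(z - 1)/24 - 5*log(z + 1)/16 + 37*log(z + 3)/120 + C

Factor the denominator: z*(z - 7)*(z - 1)*(z + 1)*(z + 3).
Partial-fraction decomposition: 37/(120*(z + 3)) - 5/(16*(z + 1)) - 1/(24*(z - 1)) - 323/(1680*(z - 7)) + 5/(21*z).
Integrate each term: A/(z−a) contributes A·log|z−a|.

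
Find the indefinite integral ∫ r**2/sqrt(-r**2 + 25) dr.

-r*sqrt(-r**2 + 25)/2 + 25*asin(r/5)/2 + C

Substitute r = 5·sin(θ), so dr = 5·cos(θ) dθ and the radical becomes sqrt(-r**2 + 25) = 5·cos(θ) by the Pythagorean identity.
Integrate the resulting trig expression in θ, then back-substitute θ = asin(r/5), sin(θ) = r/5, cos(θ) = sqrt(-r**2 + 25)/5 (absorbing any constant into C).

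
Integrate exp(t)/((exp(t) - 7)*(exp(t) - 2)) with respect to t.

Let u = e^t, du = e^t dt.
The integral becomes ∫ du/((u-2)(u-7)); decompose into partial fractions.

log(exp(t) - 7)/5 - log(exp(t) - 2)/5 + C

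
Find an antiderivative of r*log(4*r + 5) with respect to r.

r**2*log(4*r + 5)/2 - r**2/4 + 5*r/8 - 25*log(4*r + 5)/32 + C

Use integration by parts with u = log(4*r + 5), dv = r dr.
Then du = 4/(4*r + 5) dr and v = r**2/2.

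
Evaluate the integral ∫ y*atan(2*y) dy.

y**2*atan(2*y)/2 - y/4 + atan(2*y)/8 + C

Use integration by parts with u = arctan(2*y), dv = y dy.
Then du = 2/(4*y**2 + 1) dy.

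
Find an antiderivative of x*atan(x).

x**2*atan(x)/2 - x/2 + atan(x)/2 + C

Use integration by parts with u = arctan(x), dv = x dx.
Then du = 1/(x**2 + 1) dx.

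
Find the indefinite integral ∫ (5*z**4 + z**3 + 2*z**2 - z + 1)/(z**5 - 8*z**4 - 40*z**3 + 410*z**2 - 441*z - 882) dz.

1555*log(z - 7)/56 - 6763*log(z - 6)/273 + 14*log(z - 3)/15 - log(z + 1)/168 + 1471*log(z + 7)/1365 + C

Factor the denominator: (z - 7)*(z - 6)*(z - 3)*(z + 1)*(z + 7).
Partial-fraction decomposition: 1471/(1365*(z + 7)) - 1/(168*(z + 1)) + 14/(15*(z - 3)) - 6763/(273*(z - 6)) + 1555/(56*(z - 7)).
Integrate each term: A/(z−a) contributes A·log|z−a|.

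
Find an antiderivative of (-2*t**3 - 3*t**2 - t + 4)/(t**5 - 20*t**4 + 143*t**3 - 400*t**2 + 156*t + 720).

2231*log(t - 6)/49 - 163*log(t - 5)/3 + 44*log(t - 4)/5 + 2*log(t + 1)/735 + 271/(7*t - 42) + C

Factor the denominator: (t - 6)**2*(t - 5)*(t - 4)*(t + 1).
Partial-fraction decomposition: 2/(735*(t + 1)) + 44/(5*(t - 4)) - 163/(3*(t - 5)) + 2231/(49*(t - 6)) - 271/(7*(t - 6)**2).
Integrate each term; A/(t−a) gives A·log|t−a|; A/(t−a)² gives −A/(t−a).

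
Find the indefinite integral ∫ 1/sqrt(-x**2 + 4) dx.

asin(x/2) + C

Substitute x = 2·sin(θ), so dx = 2·cos(θ) dθ and the radical becomes sqrt(-x**2 + 4) = 2·cos(θ) by the Pythagorean identity.
Integrate the resulting trig expression in θ, then back-substitute θ = asin(x/2), sin(θ) = x/2, cos(θ) = sqrt(-x**2 + 4)/2 (absorbing any constant into C).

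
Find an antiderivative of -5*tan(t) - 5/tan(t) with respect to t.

Let u = tan(t), so du = (tan(t)**2 + 1) dt.
Rewriting, the integral becomes -5·∫ 1/u du = -5·log(u).
Substituting back, u = tan(t).

-5*log(tan(t)) + C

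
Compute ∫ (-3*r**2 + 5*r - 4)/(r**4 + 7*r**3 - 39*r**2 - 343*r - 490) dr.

-29*log(r - 7)/378 + 26*log(r + 2)/135 - 13*log(r + 5)/9 + 93*log(r + 7)/70 + C

Factor the denominator: (r - 7)*(r + 2)*(r + 5)*(r + 7).
Partial-fraction decomposition: 93/(70*(r + 7)) - 13/(9*(r + 5)) + 26/(135*(r + 2)) - 29/(378*(r - 7)).
Integrate each term: A/(r−a) contributes A·log|r−a|.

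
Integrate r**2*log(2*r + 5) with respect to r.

Use integration by parts with u = log(2*r + 5), dv = r**2 dr.
Then du = 2/(2*r + 5) dr and v = r**3/3.

r**3*log(2*r + 5)/3 - r**3/9 + 5*r**2/12 - 25*r/12 + 125*log(2*r + 5)/24 + C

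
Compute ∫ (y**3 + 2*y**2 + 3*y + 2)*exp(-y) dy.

(-y**3 - 5*y**2 - 13*y - 15)*exp(-y) + C

Use integration by parts with u = y**3 + 2*y**2 + 3*y + 2, dv = exp(-y) dy, so v = -exp(-y).
Apply parts 3 times (tabular method): alternate signs, differentiate u down to 0, integrate dv up.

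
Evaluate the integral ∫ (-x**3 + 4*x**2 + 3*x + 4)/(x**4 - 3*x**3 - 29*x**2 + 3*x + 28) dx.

Factor the denominator: (x - 7)*(x - 1)*(x + 1)*(x + 4).
Partial-fraction decomposition: -8/(11*(x + 4)) + 1/(8*(x + 1)) - 1/(6*(x - 1)) - 61/(264*(x - 7)).
Integrate each term: A/(x−a) contributes A·log|x−a|.

-61*log(x - 7)/264 - log(x - 1)/6 + log(x + 1)/8 - 8*log(x + 4)/11 + C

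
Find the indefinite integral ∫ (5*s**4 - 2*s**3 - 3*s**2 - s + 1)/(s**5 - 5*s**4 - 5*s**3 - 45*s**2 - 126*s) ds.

Factor the denominator: s*(s - 7)*(s + 2)*(s**2 + 9).
Partial-fraction decomposition: (5362*s + 7983)/(3393*(s**2 + 9)) + 29/(78*(s + 2)) + 1861/(609*(s - 7)) - 1/(126*s).
Integrate each term; A/(s−a) gives A·log|s−a|; the (Bs+D)/(s²+p²) term gives a log and an atan.

-log(s)/126 + 1861*log(s - 7)/609 + 29*log(s + 2)/78 + 2681*log(s**2 + 9)/3393 + 887*atan(s/3)/1131 + C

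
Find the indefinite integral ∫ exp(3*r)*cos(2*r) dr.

Let I denote the integral. Integrate by parts with u = cos(2*r), dv = exp(3*r) dr, so v = exp(3*r)/3: I = exp(3*r)*cos(2*r)/3 + (2/3)·∫ exp(3*r)*sin(2*r) dr.
Apply parts again with u = sin(2*r), dv = exp(3*r) dr: ∫ exp(3*r)*sin(2*r) dr = exp(3*r)*sin(2*r)/3 − (2/3)·I. Substituting back brings back I: I = 2*exp(3*r)*sin(2*r)/9 + exp(3*r)*cos(2*r)/3 − (4/9)·I.
Solving for I: (1 + 4/9)·I equals the remaining terms, so I = (9/13)·(2*exp(3*r)*sin(2*r)/9 + exp(3*r)*cos(2*r)/3).

2*exp(3*r)*sin(2*r)/13 + 3*exp(3*r)*cos(2*r)/13 + C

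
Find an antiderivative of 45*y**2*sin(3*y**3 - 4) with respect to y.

Let u = 3*y**3 - 4, so du = (9*y**2) dy.
Rewriting, the integral becomes 5·∫ sin(u) du = 5·-cos(u).
Substituting back, u = 3*y**3 - 4.

-5*cos(3*y**3 - 4) + C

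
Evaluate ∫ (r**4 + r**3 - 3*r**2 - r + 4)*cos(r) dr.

Use integration by parts with u = r**4 + r**3 - 3*r**2 - r + 4, dv = cos(r) dr, so v = sin(r).
Apply parts 4 times (tabular method): alternate signs, differentiate u down to 0, integrate dv up.

r**4*sin(r) + r**3*sin(r) + 4*r**3*cos(r) - 15*r**2*sin(r) + 3*r**2*cos(r) - 7*r*sin(r) - 30*r*cos(r) + 34*sin(r) - 7*cos(r) + C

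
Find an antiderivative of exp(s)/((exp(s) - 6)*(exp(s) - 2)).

log(exp(s) - 6)/4 - log(exp(s) - 2)/4 + C

Let u = e^s, du = e^s ds.
The integral becomes ∫ du/((u-6)(u-2)); decompose into partial fractions.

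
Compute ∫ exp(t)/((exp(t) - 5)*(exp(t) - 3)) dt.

log(exp(t) - 5)/2 - log(exp(t) - 3)/2 + C

Let u = e^t, du = e^t dt.
The integral becomes ∫ du/((u-3)(u-5)); decompose into partial fractions.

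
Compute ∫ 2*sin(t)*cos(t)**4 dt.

Let u = cos(t), so du = (-sin(t)) dt.
Rewriting, the integral becomes -2·∫ u^4 du = -2·u^5/5.
Substituting back, u = cos(t).

-2*cos(t)**5/5 + C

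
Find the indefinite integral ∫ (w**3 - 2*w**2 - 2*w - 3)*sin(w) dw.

-w**3*cos(w) + 3*w**2*sin(w) + 2*w**2*cos(w) - 4*w*sin(w) + 8*w*cos(w) - 8*sin(w) - cos(w) + C

Use integration by parts with u = w**3 - 2*w**2 - 2*w - 3, dv = sin(w) dw, so v = -cos(w).
Apply parts 3 times (tabular method): alternate signs, differentiate u down to 0, integrate dv up.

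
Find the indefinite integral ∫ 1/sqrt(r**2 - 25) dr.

log(r + sqrt(r**2 - 25)) + C

Substitute r = 5·sec(θ), so dr = 5·sec(θ)*tan(θ) dθ and the radical becomes sqrt(r**2 - 25) = 5·tan(θ) by the Pythagorean identity.
Integrate the resulting trig expression in θ, then back-substitute sec(θ) = r/5, tan(θ) = sqrt(r**2 - 25)/5 (absorbing any constant into C).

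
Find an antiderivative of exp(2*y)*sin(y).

Let I denote the integral. Integrate by parts with u = sin(y), dv = exp(2*y) dy, so v = exp(2*y)/2: I = exp(2*y)*sin(y)/2 − (1/2)·∫ exp(2*y)*cos(y) dy.
Apply parts again with u = cos(y), dv = exp(2*y) dy: ∫ exp(2*y)*cos(y) dy = exp(2*y)*cos(y)/2 + (1/2)·I. Substituting back brings back I: I = exp(2*y)*sin(y)/2 - exp(2*y)*cos(y)/4 − (1/4)·I.
Solving for I: (1 + 1/4)·I equals the remaining terms, so I = (4/5)·(exp(2*y)*sin(y)/2 - exp(2*y)*cos(y)/4).

2*exp(2*y)*sin(y)/5 - exp(2*y)*cos(y)/5 + C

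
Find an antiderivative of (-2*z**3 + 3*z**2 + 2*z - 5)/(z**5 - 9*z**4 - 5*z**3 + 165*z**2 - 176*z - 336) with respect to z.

Factor the denominator: (z - 7)*(z - 4)*(z - 3)*(z + 1)*(z + 4).
Partial-fraction decomposition: 163/(1848*(z + 4)) + 1/(240*(z + 1)) - 13/(56*(z - 3)) + 77/(120*(z - 4)) - 265/(528*(z - 7)).
Integrate each term: A/(z−a) contributes A·log|z−a|.

-265*log(z - 7)/528 + 77*log(z - 4)/120 - 13*log(z - 3)/56 + log(z + 1)/240 + 163*log(z + 4)/1848 + C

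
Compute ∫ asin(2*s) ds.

s*asin(2*s) + sqrt(-4*s**2 + 1)/2 + C

Use integration by parts with u = arcsin(2*s), dv = ds.
Then du = 2/sqrt(-4*s**2 + 1) ds.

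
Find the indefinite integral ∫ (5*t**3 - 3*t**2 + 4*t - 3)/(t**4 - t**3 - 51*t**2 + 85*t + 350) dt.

883*log(t - 5)/336 - 9*log(t + 2)/35 + 631*log(t + 7)/240 - 27/(4*t - 20) + C

Factor the denominator: (t - 5)**2*(t + 2)*(t + 7).
Partial-fraction decomposition: 631/(240*(t + 7)) - 9/(35*(t + 2)) + 883/(336*(t - 5)) + 27/(4*(t - 5)**2).
Integrate each term; A/(t−a) gives A·log|t−a|; A/(t−a)² gives −A/(t−a).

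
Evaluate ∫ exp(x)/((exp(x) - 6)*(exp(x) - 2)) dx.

Let u = e^x, du = e^x dx.
The integral becomes ∫ du/((u-6)(u-2)); decompose into partial fractions.

log(exp(x) - 6)/4 - log(exp(x) - 2)/4 + C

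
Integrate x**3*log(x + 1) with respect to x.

Use integration by parts with u = log(x + 1), dv = x**3 dx.
Then du = 1/(x + 1) dx and v = x**4/4.

x**4*log(x + 1)/4 - x**4/16 + x**3/12 - x**2/8 + x/4 - log(x + 1)/4 + C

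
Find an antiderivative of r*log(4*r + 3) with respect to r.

r**2*log(4*r + 3)/2 - r**2/4 + 3*r/8 - 9*log(4*r + 3)/32 + C

Use integration by parts with u = log(4*r + 3), dv = r dr.
Then du = 4/(4*r + 3) dr and v = r**2/2.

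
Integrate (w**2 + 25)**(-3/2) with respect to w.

Substitute w = 5·tan(θ), so dw = 5·sec(θ)^2 dθ and the radical becomes sqrt(w**2 + 25) = 5·sec(θ) by the Pythagorean identity.
Integrate the resulting trig expression in θ, then back-substitute tan(θ) = w/5, sec(θ) = sqrt(w**2 + 25)/5 (absorbing any constant into C).

w/(25*sqrt(w**2 + 25)) + C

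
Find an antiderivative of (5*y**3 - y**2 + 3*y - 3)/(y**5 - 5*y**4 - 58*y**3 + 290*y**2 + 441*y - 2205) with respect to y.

421*log(y - 7)/280 - 51*log(y - 5)/32 + 11*log(y - 3)/40 + 13*log(y + 3)/160 - 149*log(y + 7)/560 + C

Factor the denominator: (y - 7)*(y - 5)*(y - 3)*(y + 3)*(y + 7).
Partial-fraction decomposition: -149/(560*(y + 7)) + 13/(160*(y + 3)) + 11/(40*(y - 3)) - 51/(32*(y - 5)) + 421/(280*(y - 7)).
Integrate each term: A/(y−a) contributes A·log|y−a|.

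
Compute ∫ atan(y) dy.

y*atan(y) - log(y**2 + 1)/2 + C

Use integration by parts with u = arctan(y), dv = dy.
Then du = 1/(y**2 + 1) dy.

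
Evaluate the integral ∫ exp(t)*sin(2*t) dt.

Let I denote the integral. Integrate by parts with u = sin(2*t), dv = exp(t) dt, so v = exp(t): I = exp(t)*sin(2*t) − 2·∫ exp(t)*cos(2*t) dt.
Apply parts again with u = cos(2*t), dv = exp(t) dt: ∫ exp(t)*cos(2*t) dt = exp(t)*cos(2*t) + 2·I. Substituting back brings back I: I = exp(t)*sin(2*t) - 2*exp(t)*cos(2*t) − 4·I.
Solving for I: (1 + 4)·I equals the remaining terms, so I = (1/5)·(exp(t)*sin(2*t) - 2*exp(t)*cos(2*t)).

exp(t)*sin(2*t)/5 - 2*exp(t)*cos(2*t)/5 + C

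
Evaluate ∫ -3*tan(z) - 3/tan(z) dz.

-3*log(tan(z)) + C

Let u = tan(z), so du = (tan(z)**2 + 1) dz.
Rewriting, the integral becomes -3·∫ 1/u du = -3·log(u).
Substituting back, u = tan(z).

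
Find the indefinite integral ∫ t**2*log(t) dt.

Use integration by parts with u = log(t), dv = t**2 dt.
Then du = 1/t dt and v = t**3/3.

t**3*log(t)/3 - t**3/9 + C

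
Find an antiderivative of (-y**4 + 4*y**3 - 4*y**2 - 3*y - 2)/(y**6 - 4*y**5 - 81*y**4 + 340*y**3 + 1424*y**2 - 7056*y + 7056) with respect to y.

-48*log(y - 7)/175 + 149*log(y - 6)/624 - 53*log(y - 2)/16200 - 11*log(y + 6)/48 + 1975*log(y + 7)/7371 + 1/(180*y - 360) + C

Factor the denominator: (y - 7)*(y - 6)*(y - 2)**2*(y + 6)*(y + 7).
Partial-fraction decomposition: 1975/(7371*(y + 7)) - 11/(48*(y + 6)) - 53/(16200*(y - 2)) - 1/(180*(y - 2)**2) + 149/(624*(y - 6)) - 48/(175*(y - 7)).
Integrate each term; A/(y−a) gives A·log|y−a|; A/(y−a)² gives −A/(y−a).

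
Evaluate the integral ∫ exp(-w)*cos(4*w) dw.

4*exp(-w)*sin(4*w)/17 - exp(-w)*cos(4*w)/17 + C

Let I denote the integral. Integrate by parts with u = cos(4*w), dv = exp(-w) dw, so v = -exp(-w): I = -exp(-w)*cos(4*w) − 4·∫ exp(-w)*sin(4*w) dw.
Apply parts again with u = sin(4*w), dv = exp(-w) dw: ∫ exp(-w)*sin(4*w) dw = -exp(-w)*sin(4*w) + 4·I. Substituting back brings back I: I = 4*exp(-w)*sin(4*w) - exp(-w)*cos(4*w) − 16·I.
Solving for I: (1 + 16)·I equals the remaining terms, so I = (1/17)·(4*exp(-w)*sin(4*w) - exp(-w)*cos(4*w)).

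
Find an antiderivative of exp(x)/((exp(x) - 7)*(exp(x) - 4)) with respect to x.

log(exp(x) - 7)/3 - log(exp(x) - 4)/3 + C

Let u = e^x, du = e^x dx.
The integral becomes ∫ du/((u-4)(u-7)); decompose into partial fractions.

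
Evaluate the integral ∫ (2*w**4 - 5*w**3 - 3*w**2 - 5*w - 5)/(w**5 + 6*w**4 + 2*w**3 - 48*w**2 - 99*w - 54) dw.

Factor the denominator: (w - 3)*(w + 1)*(w + 2)*(w + 3)**2.
Partial-fraction decomposition: -193/(18*(w + 3)) - 70/(3*(w + 3)**2) + 13/(w + 2) - 1/(4*(w + 1)) - 1/(36*(w - 3)).
Integrate each term; A/(w−a) gives A·log|w−a|; A/(w−a)² gives −A/(w−a).

-log(w - 3)/36 - log(w + 1)/4 + 13*log(w + 2) - 193*log(w + 3)/18 + 70/(3*w + 9) + C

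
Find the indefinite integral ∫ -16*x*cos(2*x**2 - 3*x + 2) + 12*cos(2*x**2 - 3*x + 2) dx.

Let u = 2*x**2 - 3*x + 2, so du = (4*x - 3) dx.
Rewriting, the integral becomes -4·∫ cos(u) du = -4·sin(u).
Substituting back, u = 2*x**2 - 3*x + 2.

-4*sin(2*x**2 - 3*x + 2) + C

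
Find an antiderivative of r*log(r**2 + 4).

r**2*log(r**2 + 4)/2 - r**2/2 + 2*log(r**2 + 4) + C

Let u = r**2 + 4, so du = (2*r) dr.
The integral becomes (1/2)·∫ log(u) du; integrate by parts with u′=log(u), dv′=du.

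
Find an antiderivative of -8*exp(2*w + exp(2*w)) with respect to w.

Let u = exp(2*w), so du = (2*exp(2*w)) dw.
Rewriting, the integral becomes -4·∫ e^u du = -4·e^u.
Substituting back, u = exp(2*w).

-4*exp(exp(2*w)) + C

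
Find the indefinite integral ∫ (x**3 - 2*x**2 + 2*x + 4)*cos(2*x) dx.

x**3*sin(2*x)/2 - x**2*sin(2*x) + 3*x**2*cos(2*x)/4 + x*sin(2*x)/4 - x*cos(2*x) + 5*sin(2*x)/2 + cos(2*x)/8 + C

Use integration by parts with u = x**3 - 2*x**2 + 2*x + 4, dv = cos(2*x) dx, so v = sin(2*x)/2.
Apply parts 3 times (tabular method): alternate signs, differentiate u down to 0, integrate dv up.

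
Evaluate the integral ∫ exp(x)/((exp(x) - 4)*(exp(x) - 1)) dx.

Let u = e^x, du = e^x dx.
The integral becomes ∫ du/((u-1)(u-4)); decompose into partial fractions.

log(exp(x) - 4)/3 - log(exp(x) - 1)/3 + C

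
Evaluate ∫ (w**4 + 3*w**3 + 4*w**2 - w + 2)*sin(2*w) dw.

-w**4*cos(2*w)/2 + w**3*sin(2*w) - 3*w**3*cos(2*w)/2 + 9*w**2*sin(2*w)/4 - w**2*cos(2*w)/2 + w*sin(2*w)/2 + 11*w*cos(2*w)/4 - 11*sin(2*w)/8 - 3*cos(2*w)/4 + C

Use integration by parts with u = w**4 + 3*w**3 + 4*w**2 - w + 2, dv = sin(2*w) dw, so v = -cos(2*w)/2.
Apply parts 4 times (tabular method): alternate signs, differentiate u down to 0, integrate dv up.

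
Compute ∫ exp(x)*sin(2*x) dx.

Let I denote the integral. Integrate by parts with u = sin(2*x), dv = exp(x) dx, so v = exp(x): I = exp(x)*sin(2*x) − 2·∫ exp(x)*cos(2*x) dx.
Apply parts again with u = cos(2*x), dv = exp(x) dx: ∫ exp(x)*cos(2*x) dx = exp(x)*cos(2*x) + 2·I. Substituting back brings back I: I = exp(x)*sin(2*x) - 2*exp(x)*cos(2*x) − 4·I.
Solving for I: (1 + 4)·I equals the remaining terms, so I = (1/5)·(exp(x)*sin(2*x) - 2*exp(x)*cos(2*x)).

exp(x)*sin(2*x)/5 - 2*exp(x)*cos(2*x)/5 + C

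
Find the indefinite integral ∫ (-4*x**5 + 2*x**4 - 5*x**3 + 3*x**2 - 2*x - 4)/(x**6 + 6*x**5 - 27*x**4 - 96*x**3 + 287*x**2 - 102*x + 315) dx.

Factor the denominator: (x - 3)**2*(x + 5)*(x + 7)*(x**2 + 1).
Partial-fraction decomposition: -(17*x + 31)/(2500*(x**2 + 1)) - 36951/(5000*(x + 7)) + 139/(32*(x + 5)) - 3787/(4000*(x - 3)) - 29/(25*(x - 3)**2).
Integrate each term; A/(x−a) gives A·log|x−a|; the (Bx+D)/(x²+p²) term gives a log and an atan.

-3787*log(x - 3)/4000 + 139*log(x + 5)/32 - 36951*log(x + 7)/5000 - 17*log(x**2 + 1)/5000 - 31*atan(x)/2500 + 29/(25*x - 75) + C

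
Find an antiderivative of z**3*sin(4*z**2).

-z**2*cos(4*z**2)/8 + sin(4*z**2)/32 + C

Let u = z², du = 2z dz; rewrite as (1/2)∫ u^1·sin(4u) du.
Now integrate by parts 1 time.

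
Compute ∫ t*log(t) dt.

Use integration by parts with u = log(t), dv = t dt.
Then du = 1/t dt and v = t**2/2.

t**2*log(t)/2 - t**2/4 + C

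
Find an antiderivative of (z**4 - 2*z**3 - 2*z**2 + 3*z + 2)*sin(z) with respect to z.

-z**4*cos(z) + 4*z**3*sin(z) + 2*z**3*cos(z) - 6*z**2*sin(z) + 14*z**2*cos(z) - 28*z*sin(z) - 15*z*cos(z) + 15*sin(z) - 30*cos(z) + C

Use integration by parts with u = z**4 - 2*z**3 - 2*z**2 + 3*z + 2, dv = sin(z) dz, so v = -cos(z).
Apply parts 4 times (tabular method): alternate signs, differentiate u down to 0, integrate dv up.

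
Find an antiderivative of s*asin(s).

Use integration by parts with u = arcsin(s), dv = s ds.
Then du = 1/sqrt(-s**2 + 1) ds.

s**2*asin(s)/2 + s*sqrt(-s**2 + 1)/4 - asin(s)/4 + C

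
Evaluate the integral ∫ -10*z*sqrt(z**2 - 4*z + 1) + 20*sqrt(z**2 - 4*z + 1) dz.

-10*(z**2 - 4*z + 1)**(3/2)/3 + C

Let u = z**2 - 4*z + 1, so du = (2*z - 4) dz.
Rewriting, the integral becomes -5·∫ √u du = -5·(2/3)u^(3/2).
Substituting back, u = z**2 - 4*z + 1.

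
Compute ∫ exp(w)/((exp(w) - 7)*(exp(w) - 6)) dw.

log(exp(w) - 7) - log(exp(w) - 6) + C

Let u = e^w, du = e^w dw.
The integral becomes ∫ du/((u-7)(u-6)); decompose into partial fractions.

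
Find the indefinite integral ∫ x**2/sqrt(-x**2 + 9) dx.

-x*sqrt(-x**2 + 9)/2 + 9*asin(x/3)/2 + C

Substitute x = 3·sin(θ), so dx = 3·cos(θ) dθ and the radical becomes sqrt(-x**2 + 9) = 3·cos(θ) by the Pythagorean identity.
Integrate the resulting trig expression in θ, then back-substitute θ = asin(x/3), sin(θ) = x/3, cos(θ) = sqrt(-x**2 + 9)/3 (absorbing any constant into C).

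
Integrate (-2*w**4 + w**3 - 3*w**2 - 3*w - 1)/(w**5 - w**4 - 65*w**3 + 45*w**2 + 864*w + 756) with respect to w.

-680408*log(w - 6)/670761 - log(w + 1)/147 + 26*log(w + 3)/81 - 659*log(w + 7)/507 + 2503/(819*w - 4914) + C

Factor the denominator: (w - 6)**2*(w + 1)*(w + 3)*(w + 7).
Partial-fraction decomposition: -659/(507*(w + 7)) + 26/(81*(w + 3)) - 1/(147*(w + 1)) - 680408/(670761*(w - 6)) - 2503/(819*(w - 6)**2).
Integrate each term; A/(w−a) gives A·log|w−a|; A/(w−a)² gives −A/(w−a).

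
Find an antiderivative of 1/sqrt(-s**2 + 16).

Substitute s = 4·sin(θ), so ds = 4·cos(θ) dθ and the radical becomes sqrt(-s**2 + 16) = 4·cos(θ) by the Pythagorean identity.
Integrate the resulting trig expression in θ, then back-substitute θ = asin(s/4), sin(θ) = s/4, cos(θ) = sqrt(-s**2 + 16)/4 (absorbing any constant into C).

asin(s/4) + C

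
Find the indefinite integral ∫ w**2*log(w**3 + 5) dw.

Let u = w**3 + 5, so du = (3*w**2) dw.
The integral becomes (1/3)·∫ log(u) du; integrate by parts with u′=log(u), dv′=du.

w**3*log(w**3 + 5)/3 - w**3/3 + 5*log(w**3 + 5)/3 + C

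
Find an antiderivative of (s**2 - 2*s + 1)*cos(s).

s**2*sin(s) - 2*s*sin(s) + 2*s*cos(s) - sin(s) - 2*cos(s) + C

Use integration by parts with u = s**2 - 2*s + 1, dv = cos(s) ds, so v = sin(s).
Apply parts 2 times (tabular method): alternate signs, differentiate u down to 0, integrate dv up.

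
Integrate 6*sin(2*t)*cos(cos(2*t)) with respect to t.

Let u = cos(2*t), so du = (-2*sin(2*t)) dt.
Rewriting, the integral becomes -3·∫ cos(u) du = -3·sin(u).
Substituting back, u = cos(2*t).

-3*sin(cos(2*t)) + C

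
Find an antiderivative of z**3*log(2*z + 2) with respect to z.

Use integration by parts with u = log(2*z + 2), dv = z**3 dz.
Then du = 2/(2*z + 2) dz and v = z**4/4.

z**4*log(2*z + 2)/4 - z**4/16 + z**3/12 - z**2/8 + z/4 - log(z + 1)/4 + C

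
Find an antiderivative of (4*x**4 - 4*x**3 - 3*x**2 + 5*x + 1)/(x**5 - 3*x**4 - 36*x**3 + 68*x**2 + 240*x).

Factor the denominator: x*(x - 6)*(x - 4)*(x + 2)*(x + 5).
Partial-fraction decomposition: 967/(495*(x + 5)) - 25/(96*(x + 2)) - 247/(144*(x - 4)) + 4243/(1056*(x - 6)) + 1/(240*x).
Integrate each term: A/(x−a) contributes A·log|x−a|.

log(x)/240 + 4243*log(x - 6)/1056 - 247*log(x - 4)/144 - 25*log(x + 2)/96 + 967*log(x + 5)/495 + C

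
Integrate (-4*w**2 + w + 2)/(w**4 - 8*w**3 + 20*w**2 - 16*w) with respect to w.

-log(w)/8 - 29*log(w - 4)/8 + 15*log(w - 2)/4 - 3/(w - 2) + C

Factor the denominator: w*(w - 4)*(w - 2)**2.
Partial-fraction decomposition: 15/(4*(w - 2)) + 3/(w - 2)**2 - 29/(8*(w - 4)) - 1/(8*w).
Integrate each term; A/(w−a) gives A·log|w−a|; A/(w−a)² gives −A/(w−a).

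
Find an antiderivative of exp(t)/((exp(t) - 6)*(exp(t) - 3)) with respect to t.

Let u = e^t, du = e^t dt.
The integral becomes ∫ du/((u-3)(u-6)); decompose into partial fractions.

log(exp(t) - 6)/3 - log(exp(t) - 3)/3 + C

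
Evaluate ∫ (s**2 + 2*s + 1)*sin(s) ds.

Use integration by parts with u = s**2 + 2*s + 1, dv = sin(s) ds, so v = -cos(s).
Apply parts 2 times (tabular method): alternate signs, differentiate u down to 0, integrate dv up.

-s**2*cos(s) + 2*s*sin(s) - 2*s*cos(s) + 2*sin(s) + cos(s) + C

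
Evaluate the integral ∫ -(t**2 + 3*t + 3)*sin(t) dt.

Use integration by parts with u = t**2 + 3*t + 3, dv = -sin(t) dt, so v = cos(t).
Apply parts 2 times (tabular method): alternate signs, differentiate u down to 0, integrate dv up.

t**2*cos(t) - 2*t*sin(t) + 3*t*cos(t) - 3*sin(t) + cos(t) + C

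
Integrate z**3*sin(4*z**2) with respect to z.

-z**2*cos(4*z**2)/8 + sin(4*z**2)/32 + C

Let u = z², du = 2z dz; rewrite as (1/2)∫ u^1·sin(4u) du.
Now integrate by parts 1 time.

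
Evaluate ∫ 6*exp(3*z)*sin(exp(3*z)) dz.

Let u = exp(3*z), so du = (3*exp(3*z)) dz.
Rewriting, the integral becomes 2·∫ sin(u) du = 2·-cos(u).
Substituting back, u = exp(3*z).

-2*cos(exp(3*z)) + C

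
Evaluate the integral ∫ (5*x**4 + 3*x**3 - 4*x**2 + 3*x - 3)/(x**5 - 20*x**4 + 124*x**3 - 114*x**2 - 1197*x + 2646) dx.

Factor the denominator: (x - 7)**2*(x - 6)*(x - 3)*(x + 3).
Partial-fraction decomposition: 23/(450*(x + 3)) - 19/(12*(x - 3)) + 2333/(9*(x - 6)) - 25269/(100*(x - 7)) + 1607/(5*(x - 7)**2).
Integrate each term; A/(x−a) gives A·log|x−a|; A/(x−a)² gives −A/(x−a).

-25269*log(x - 7)/100 + 2333*log(x - 6)/9 - 19*log(x - 3)/12 + 23*log(x + 3)/450 - 1607/(5*x - 35) + C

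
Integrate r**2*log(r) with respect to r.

Use integration by parts with u = log(r), dv = r**2 dr.
Then du = 1/r dr and v = r**3/3.

r**3*log(r)/3 - r**3/9 + C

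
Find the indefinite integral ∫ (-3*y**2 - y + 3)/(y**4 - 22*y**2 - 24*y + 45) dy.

Factor the denominator: (y - 5)*(y - 1)*(y + 3)**2.
Partial-fraction decomposition: 73/(256*(y + 3)) - 21/(32*(y + 3)**2) + 1/(64*(y - 1)) - 77/(256*(y - 5)).
Integrate each term; A/(y−a) gives A·log|y−a|; A/(y−a)² gives −A/(y−a).

-77*log(y - 5)/256 + log(y - 1)/64 + 73*log(y + 3)/256 + 21/(32*y + 96) + C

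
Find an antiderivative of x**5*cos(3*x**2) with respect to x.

Let u = x², du = 2x dx; rewrite as (1/2)∫ u^2·cos(3u) du.
Now integrate by parts 2 times.

x**4*sin(3*x**2)/6 + x**2*cos(3*x**2)/9 - sin(3*x**2)/27 + C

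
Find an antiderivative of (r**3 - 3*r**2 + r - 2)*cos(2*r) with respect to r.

r**3*sin(2*r)/2 - 3*r**2*sin(2*r)/2 + 3*r**2*cos(2*r)/4 - r*sin(2*r)/4 - 3*r*cos(2*r)/2 - sin(2*r)/4 - cos(2*r)/8 + C

Use integration by parts with u = r**3 - 3*r**2 + r - 2, dv = cos(2*r) dr, so v = sin(2*r)/2.
Apply parts 3 times (tabular method): alternate signs, differentiate u down to 0, integrate dv up.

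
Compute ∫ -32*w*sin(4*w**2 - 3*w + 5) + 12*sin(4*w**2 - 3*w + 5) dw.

Let u = 4*w**2 - 3*w + 5, so du = (8*w - 3) dw.
Rewriting, the integral becomes -4·∫ sin(u) du = -4·-cos(u).
Substituting back, u = 4*w**2 - 3*w + 5.

4*cos(4*w**2 - 3*w + 5) + C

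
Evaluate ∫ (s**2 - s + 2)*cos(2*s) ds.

Use integration by parts with u = s**2 - s + 2, dv = cos(2*s) ds, so v = sin(2*s)/2.
Apply parts 2 times (tabular method): alternate signs, differentiate u down to 0, integrate dv up.

s**2*sin(2*s)/2 - s*sin(2*s)/2 + s*cos(2*s)/2 + 3*sin(2*s)/4 - cos(2*s)/4 + C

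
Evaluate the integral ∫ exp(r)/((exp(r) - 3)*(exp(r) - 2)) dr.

log(exp(r) - 3) - log(exp(r) - 2) + C

Let u = e^r, du = e^r dr.
The integral becomes ∫ du/((u-2)(u-3)); decompose into partial fractions.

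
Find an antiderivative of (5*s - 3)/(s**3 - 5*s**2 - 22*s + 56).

Factor the denominator: (s - 7)*(s - 2)*(s + 4).
Partial-fraction decomposition: -23/(66*(s + 4)) - 7/(30*(s - 2)) + 32/(55*(s - 7)).
Integrate each term: A/(s−a) contributes A·log|s−a|.

32*log(s - 7)/55 - 7*log(s - 2)/30 - 23*log(s + 4)/66 + C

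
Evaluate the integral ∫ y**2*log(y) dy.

Use integration by parts with u = log(y), dv = y**2 dy.
Then du = 1/y dy and v = y**3/3.

y**3*log(y)/3 - y**3/9 + C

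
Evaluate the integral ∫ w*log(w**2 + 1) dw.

Let u = w**2 + 1, so du = (2*w) dw.
The integral becomes (1/2)·∫ log(u) du; integrate by parts with u′=log(u), dv′=du.

w**2*log(w**2 + 1)/2 - w**2/2 + log(w**2 + 1)/2 + C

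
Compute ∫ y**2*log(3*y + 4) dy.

Use integration by parts with u = log(3*y + 4), dv = y**2 dy.
Then du = 3/(3*y + 4) dy and v = y**3/3.

y**3*log(3*y + 4)/3 - y**3/9 + 2*y**2/9 - 16*y/27 + 64*log(3*y + 4)/81 + C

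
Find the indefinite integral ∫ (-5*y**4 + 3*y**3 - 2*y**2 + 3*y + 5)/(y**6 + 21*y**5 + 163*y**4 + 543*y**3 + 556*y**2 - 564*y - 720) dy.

log(y - 1)/735 + log(y + 1)/75 - 1511*log(y + 4)/60 + 445*log(y + 5)/3 - 603507*log(y + 6)/4900 + 7213/(70*y + 420) + C

Factor the denominator: (y - 1)*(y + 1)*(y + 4)*(y + 5)*(y + 6)**2.
Partial-fraction decomposition: -603507/(4900*(y + 6)) - 7213/(70*(y + 6)**2) + 445/(3*(y + 5)) - 1511/(60*(y + 4)) + 1/(75*(y + 1)) + 1/(735*(y - 1)).
Integrate each term; A/(y−a) gives A·log|y−a|; A/(y−a)² gives −A/(y−a).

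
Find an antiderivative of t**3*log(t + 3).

t**4*log(t + 3)/4 - t**4/16 + t**3/4 - 9*t**2/8 + 27*t/4 - 81*log(t + 3)/4 + C

Use integration by parts with u = log(t + 3), dv = t**3 dt.
Then du = 1/(t + 3) dt and v = t**4/4.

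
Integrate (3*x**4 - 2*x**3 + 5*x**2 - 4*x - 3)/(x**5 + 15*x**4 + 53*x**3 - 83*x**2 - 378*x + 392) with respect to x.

41*log(x - 2)/486 + log(x - 1)/320 + 989*log(x + 4)/270 - 11671*log(x + 7)/15552 + 8159/(216*x + 1512) + C

Factor the denominator: (x - 2)*(x - 1)*(x + 4)*(x + 7)**2.
Partial-fraction decomposition: -11671/(15552*(x + 7)) - 8159/(216*(x + 7)**2) + 989/(270*(x + 4)) + 1/(320*(x - 1)) + 41/(486*(x - 2)).
Integrate each term; A/(x−a) gives A·log|x−a|; A/(x−a)² gives −A/(x−a).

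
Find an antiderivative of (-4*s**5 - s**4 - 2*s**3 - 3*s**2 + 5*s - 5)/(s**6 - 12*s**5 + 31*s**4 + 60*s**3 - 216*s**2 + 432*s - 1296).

Factor the denominator: (s - 6)**2*(s - 3)*(s + 3)*(s**2 + 4).
Partial-fraction decomposition: 3*(29*s - 36)/(1040*(s**2 + 4)) - 449/(3159*(s + 3)) - 562/(351*(s - 3)) - 45497/(19440*(s - 6)) - 6583/(216*(s - 6)**2).
Integrate each term; A/(s−a) gives A·log|s−a|; the (Bs+D)/(s²+p²) term gives a log and an atan.

-45497*log(s - 6)/19440 - 562*log(s - 3)/351 - 449*log(s + 3)/3159 + 87*log(s**2 + 4)/2080 - 27*atan(s/2)/520 + 6583/(216*s - 1296) + C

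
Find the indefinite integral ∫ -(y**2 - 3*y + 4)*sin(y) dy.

y**2*cos(y) - 2*y*sin(y) - 3*y*cos(y) + 3*sin(y) + 2*cos(y) + C

Use integration by parts with u = y**2 - 3*y + 4, dv = -sin(y) dy, so v = cos(y).
Apply parts 2 times (tabular method): alternate signs, differentiate u down to 0, integrate dv up.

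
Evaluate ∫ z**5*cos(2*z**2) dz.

Let u = z², du = 2z dz; rewrite as (1/2)∫ u^2·cos(2u) du.
Now integrate by parts 2 times.

z**4*sin(2*z**2)/4 + z**2*cos(2*z**2)/4 - sin(2*z**2)/8 + C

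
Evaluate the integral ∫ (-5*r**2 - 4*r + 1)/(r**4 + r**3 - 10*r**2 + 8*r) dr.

log(r)/8 - 9*log(r - 2)/4 + 8*log(r - 1)/5 + 21*log(r + 4)/40 + C

Factor the denominator: r*(r - 2)*(r - 1)*(r + 4).
Partial-fraction decomposition: 21/(40*(r + 4)) + 8/(5*(r - 1)) - 9/(4*(r - 2)) + 1/(8*r).
Integrate each term: A/(r−a) contributes A·log|r−a|.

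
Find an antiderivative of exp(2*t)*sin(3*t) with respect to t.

2*exp(2*t)*sin(3*t)/13 - 3*exp(2*t)*cos(3*t)/13 + C

Let I denote the integral. Integrate by parts with u = sin(3*t), dv = exp(2*t) dt, so v = exp(2*t)/2: I = exp(2*t)*sin(3*t)/2 − (3/2)·∫ exp(2*t)*cos(3*t) dt.
Apply parts again with u = cos(3*t), dv = exp(2*t) dt: ∫ exp(2*t)*cos(3*t) dt = exp(2*t)*cos(3*t)/2 + (3/2)·I. Substituting back brings back I: I = exp(2*t)*sin(3*t)/2 - 3*exp(2*t)*cos(3*t)/4 − (9/4)·I.
Solving for I: (1 + 9/4)·I equals the remaining terms, so I = (4/13)·(exp(2*t)*sin(3*t)/2 - 3*exp(2*t)*cos(3*t)/4).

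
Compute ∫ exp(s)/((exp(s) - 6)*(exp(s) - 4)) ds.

Let u = e^s, du = e^s ds.
The integral becomes ∫ du/((u-4)(u-6)); decompose into partial fractions.

log(exp(s) - 6)/2 - log(exp(s) - 4)/2 + C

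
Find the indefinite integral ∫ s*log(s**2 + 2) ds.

Let u = s**2 + 2, so du = (2*s) ds.
The integral becomes (1/2)·∫ log(u) du; integrate by parts with u′=log(u), dv′=du.

s**2*log(s**2 + 2)/2 - s**2/2 + log(s**2 + 2) + C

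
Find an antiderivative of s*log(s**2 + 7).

s**2*log(s**2 + 7)/2 - s**2/2 + 7*log(s**2 + 7)/2 + C

Let u = s**2 + 7, so du = (2*s) ds.
The integral becomes (1/2)·∫ log(u) du; integrate by parts with u′=log(u), dv′=du.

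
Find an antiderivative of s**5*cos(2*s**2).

s**4*sin(2*s**2)/4 + s**2*cos(2*s**2)/4 - sin(2*s**2)/8 + C

Let u = s², du = 2s ds; rewrite as (1/2)∫ u^2·cos(2u) du.
Now integrate by parts 2 times.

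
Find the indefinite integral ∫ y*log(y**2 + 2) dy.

y**2*log(y**2 + 2)/2 - y**2/2 + log(y**2 + 2) + C

Let u = y**2 + 2, so du = (2*y) dy.
The integral becomes (1/2)·∫ log(u) du; integrate by parts with u′=log(u), dv′=du.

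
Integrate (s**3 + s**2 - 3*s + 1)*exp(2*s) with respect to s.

(4*s**3 - 2*s**2 - 10*s + 9)*exp(2*s)/8 + C

Use integration by parts with u = s**3 + s**2 - 3*s + 1, dv = exp(2*s) ds, so v = exp(2*s)/2.
Apply parts 3 times (tabular method): alternate signs, differentiate u down to 0, integrate dv up.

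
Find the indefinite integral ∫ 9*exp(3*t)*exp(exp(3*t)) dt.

3*exp(exp(3*t)) + C

Let u = exp(3*t), so du = (3*exp(3*t)) dt.
Rewriting, the integral becomes 3·∫ e^u du = 3·e^u.
Substituting back, u = exp(3*t).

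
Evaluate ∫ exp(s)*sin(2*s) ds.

Let I denote the integral. Integrate by parts with u = sin(2*s), dv = exp(s) ds, so v = exp(s): I = exp(s)*sin(2*s) − 2·∫ exp(s)*cos(2*s) ds.
Apply parts again with u = cos(2*s), dv = exp(s) ds: ∫ exp(s)*cos(2*s) ds = exp(s)*cos(2*s) + 2·I. Substituting back brings back I: I = exp(s)*sin(2*s) - 2*exp(s)*cos(2*s) − 4·I.
Solving for I: (1 + 4)·I equals the remaining terms, so I = (1/5)·(exp(s)*sin(2*s) - 2*exp(s)*cos(2*s)).

exp(s)*sin(2*s)/5 - 2*exp(s)*cos(2*s)/5 + C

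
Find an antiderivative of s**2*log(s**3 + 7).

s**3*log(s**3 + 7)/3 - s**3/3 + 7*log(s**3 + 7)/3 + C

Let u = s**3 + 7, so du = (3*s**2) ds.
The integral becomes (1/3)·∫ log(u) du; integrate by parts with u′=log(u), dv′=du.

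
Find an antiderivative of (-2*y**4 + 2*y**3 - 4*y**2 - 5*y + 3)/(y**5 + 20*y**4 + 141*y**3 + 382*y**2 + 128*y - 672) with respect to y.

Factor the denominator: (y - 1)*(y + 4)**2*(y + 6)*(y + 7).
Partial-fraction decomposition: -941/(12*(y + 7)) + 3135/(28*(y + 6)) - 10663/(300*(y + 4)) + 227/(10*(y + 4)**2) - 3/(700*(y - 1)).
Integrate each term; A/(y−a) gives A·log|y−a|; A/(y−a)² gives −A/(y−a).

-3*log(y - 1)/700 - 10663*log(y + 4)/300 + 3135*log(y + 6)/28 - 941*log(y + 7)/12 - 227/(10*y + 40) + C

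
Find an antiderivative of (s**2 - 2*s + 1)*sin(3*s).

-s**2*cos(3*s)/3 + 2*s*sin(3*s)/9 + 2*s*cos(3*s)/3 - 2*sin(3*s)/9 - 7*cos(3*s)/27 + C

Use integration by parts with u = s**2 - 2*s + 1, dv = sin(3*s) ds, so v = -cos(3*s)/3.
Apply parts 2 times (tabular method): alternate signs, differentiate u down to 0, integrate dv up.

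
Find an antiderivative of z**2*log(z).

z**3*log(z)/3 - z**3/9 + C

Use integration by parts with u = log(z), dv = z**2 dz.
Then du = 1/z dz and v = z**3/3.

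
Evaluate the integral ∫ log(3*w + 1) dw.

w*log(3*w + 1) - w + log(3*w + 1)/3 + C

Use integration by parts with u = log(3*w + 1), dv = dw.
Then du = 3/(3*w + 1) dw and v = w.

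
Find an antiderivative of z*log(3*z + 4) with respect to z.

z**2*log(3*z + 4)/2 - z**2/4 + 2*z/3 - 8*log(3*z + 4)/9 + C

Use integration by parts with u = log(3*z + 4), dv = z dz.
Then du = 3/(3*z + 4) dz and v = z**2/2.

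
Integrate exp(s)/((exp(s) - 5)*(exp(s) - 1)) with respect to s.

Let u = e^s, du = e^s ds.
The integral becomes ∫ du/((u-5)(u-1)); decompose into partial fractions.

log(exp(s) - 5)/4 - log(exp(s) - 1)/4 + C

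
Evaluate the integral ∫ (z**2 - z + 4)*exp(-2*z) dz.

Use integration by parts with u = z**2 - z + 4, dv = exp(-2*z) dz, so v = -exp(-2*z)/2.
Apply parts 2 times (tabular method): alternate signs, differentiate u down to 0, integrate dv up.

(-z**2 - 4)*exp(-2*z)/2 + C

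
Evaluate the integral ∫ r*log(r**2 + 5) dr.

r**2*log(r**2 + 5)/2 - r**2/2 + 5*log(r**2 + 5)/2 + C

Let u = r**2 + 5, so du = (2*r) dr.
The integral becomes (1/2)·∫ log(u) du; integrate by parts with u′=log(u), dv′=du.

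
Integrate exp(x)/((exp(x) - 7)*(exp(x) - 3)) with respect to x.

log(exp(x) - 7)/4 - log(exp(x) - 3)/4 + C

Let u = e^x, du = e^x dx.
The integral becomes ∫ du/((u-3)(u-7)); decompose into partial fractions.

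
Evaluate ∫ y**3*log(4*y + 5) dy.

Use integration by parts with u = log(4*y + 5), dv = y**3 dy.
Then du = 4/(4*y + 5) dy and v = y**4/4.

y**4*log(4*y + 5)/4 - y**4/16 + 5*y**3/48 - 25*y**2/128 + 125*y/256 - 625*log(4*y + 5)/1024 + C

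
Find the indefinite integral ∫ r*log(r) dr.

Use integration by parts with u = log(r), dv = r dr.
Then du = 1/r dr and v = r**2/2.

r**2*log(r)/2 - r**2/4 + C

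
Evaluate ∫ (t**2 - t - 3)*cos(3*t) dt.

Use integration by parts with u = t**2 - t - 3, dv = cos(3*t) dt, so v = sin(3*t)/3.
Apply parts 2 times (tabular method): alternate signs, differentiate u down to 0, integrate dv up.

t**2*sin(3*t)/3 - t*sin(3*t)/3 + 2*t*cos(3*t)/9 - 29*sin(3*t)/27 - cos(3*t)/9 + C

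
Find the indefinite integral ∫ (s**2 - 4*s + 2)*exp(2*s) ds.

Use integration by parts with u = s**2 - 4*s + 2, dv = exp(2*s) ds, so v = exp(2*s)/2.
Apply parts 2 times (tabular method): alternate signs, differentiate u down to 0, integrate dv up.

(2*s**2 - 10*s + 9)*exp(2*s)/4 + C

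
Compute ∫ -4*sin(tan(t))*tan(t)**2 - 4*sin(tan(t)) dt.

Let u = tan(t), so du = (tan(t)**2 + 1) dt.
Rewriting, the integral becomes -4·∫ sin(u) du = -4·-cos(u).
Substituting back, u = tan(t).

4*cos(tan(t)) + C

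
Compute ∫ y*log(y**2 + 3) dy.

y**2*log(y**2 + 3)/2 - y**2/2 + 3*log(y**2 + 3)/2 + C

Let u = y**2 + 3, so du = (2*y) dy.
The integral becomes (1/2)·∫ log(u) du; integrate by parts with u′=log(u), dv′=du.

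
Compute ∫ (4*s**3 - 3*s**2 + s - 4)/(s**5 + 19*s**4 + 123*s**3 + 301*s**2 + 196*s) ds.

-log(s)/49 + log(s + 1)/9 - 26*log(s + 4)/9 + 1234*log(s + 7)/441 - 85/(7*s + 49) + C

Factor the denominator: s*(s + 1)*(s + 4)*(s + 7)**2.
Partial-fraction decomposition: 1234/(441*(s + 7)) + 85/(7*(s + 7)**2) - 26/(9*(s + 4)) + 1/(9*(s + 1)) - 1/(49*s).
Integrate each term; A/(s−a) gives A·log|s−a|; A/(s−a)² gives −A/(s−a).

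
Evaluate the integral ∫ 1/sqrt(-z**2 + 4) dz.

Substitute z = 2·sin(θ), so dz = 2·cos(θ) dθ and the radical becomes sqrt(-z**2 + 4) = 2·cos(θ) by the Pythagorean identity.
Integrate the resulting trig expression in θ, then back-substitute θ = asin(z/2), sin(θ) = z/2, cos(θ) = sqrt(-z**2 + 4)/2 (absorbing any constant into C).

asin(z/2) + C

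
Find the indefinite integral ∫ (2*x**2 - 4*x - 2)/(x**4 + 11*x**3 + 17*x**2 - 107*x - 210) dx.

Factor the denominator: (x - 3)*(x + 2)*(x + 5)*(x + 7).
Partial-fraction decomposition: -31/(25*(x + 7)) + 17/(12*(x + 5)) - 14/(75*(x + 2)) + 1/(100*(x - 3)).
Integrate each term: A/(x−a) contributes A·log|x−a|.

log(x - 3)/100 - 14*log(x + 2)/75 + 17*log(x + 5)/12 - 31*log(x + 7)/25 + C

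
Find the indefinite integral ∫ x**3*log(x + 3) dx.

x**4*log(x + 3)/4 - x**4/16 + x**3/4 - 9*x**2/8 + 27*x/4 - 81*log(x + 3)/4 + C

Use integration by parts with u = log(x + 3), dv = x**3 dx.
Then du = 1/(x + 3) dx and v = x**4/4.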